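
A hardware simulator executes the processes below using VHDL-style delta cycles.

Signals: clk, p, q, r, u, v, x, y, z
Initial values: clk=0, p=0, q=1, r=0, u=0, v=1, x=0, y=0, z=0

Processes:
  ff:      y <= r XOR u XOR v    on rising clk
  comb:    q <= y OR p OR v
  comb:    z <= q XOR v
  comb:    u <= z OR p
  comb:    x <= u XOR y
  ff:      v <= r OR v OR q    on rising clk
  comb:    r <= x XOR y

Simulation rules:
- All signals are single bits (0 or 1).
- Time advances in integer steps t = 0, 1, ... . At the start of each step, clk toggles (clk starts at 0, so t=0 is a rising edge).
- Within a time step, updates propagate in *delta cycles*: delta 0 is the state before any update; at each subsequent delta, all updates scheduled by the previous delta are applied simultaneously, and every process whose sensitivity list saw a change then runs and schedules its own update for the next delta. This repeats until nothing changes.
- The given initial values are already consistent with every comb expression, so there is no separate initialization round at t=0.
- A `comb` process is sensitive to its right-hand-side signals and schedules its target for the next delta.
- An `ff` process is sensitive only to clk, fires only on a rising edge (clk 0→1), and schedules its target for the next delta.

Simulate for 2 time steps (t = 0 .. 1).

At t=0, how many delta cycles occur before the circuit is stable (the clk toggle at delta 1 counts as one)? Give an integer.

[bits: y,r,v,z,x,clk,u,p,q]
t=0: Δ0=001000001 Δ1=001001001 Δ2=101001001 Δ3=111011001 Δ4=101011001 | 4Δ
t=1: Δ0=101011001 Δ1=101010001 | 1Δ

4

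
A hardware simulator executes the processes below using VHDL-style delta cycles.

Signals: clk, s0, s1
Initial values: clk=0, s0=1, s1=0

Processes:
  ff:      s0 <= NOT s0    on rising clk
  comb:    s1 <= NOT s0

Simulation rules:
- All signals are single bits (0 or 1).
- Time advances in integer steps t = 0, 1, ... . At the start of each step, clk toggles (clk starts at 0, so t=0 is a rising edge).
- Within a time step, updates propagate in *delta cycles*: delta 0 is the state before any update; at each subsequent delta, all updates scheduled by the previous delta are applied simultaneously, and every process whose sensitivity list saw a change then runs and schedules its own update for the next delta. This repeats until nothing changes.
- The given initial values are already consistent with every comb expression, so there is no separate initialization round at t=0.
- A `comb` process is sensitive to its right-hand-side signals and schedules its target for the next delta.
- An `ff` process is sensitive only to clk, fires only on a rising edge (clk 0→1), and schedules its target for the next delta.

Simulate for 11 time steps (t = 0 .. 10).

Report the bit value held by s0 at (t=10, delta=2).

[bits: s0,s1,clk]
t=0: Δ0=100 Δ1=101 Δ2=001 Δ3=011 | 3Δ
t=1: Δ0=011 Δ1=010 | 1Δ
t=2: Δ0=010 Δ1=011 Δ2=111 Δ3=101 | 3Δ
t=3: Δ0=101 Δ1=100 | 1Δ
t=4: Δ0=100 Δ1=101 Δ2=001 Δ3=011 | 3Δ
t=5: Δ0=011 Δ1=010 | 1Δ
t=6: Δ0=010 Δ1=011 Δ2=111 Δ3=101 | 3Δ
t=7: Δ0=101 Δ1=100 | 1Δ
t=8: Δ0=100 Δ1=101 Δ2=001 Δ3=011 | 3Δ
t=9: Δ0=011 Δ1=010 | 1Δ
t=10: Δ0=010 Δ1=011 Δ2=111 Δ3=101 | 3Δ

1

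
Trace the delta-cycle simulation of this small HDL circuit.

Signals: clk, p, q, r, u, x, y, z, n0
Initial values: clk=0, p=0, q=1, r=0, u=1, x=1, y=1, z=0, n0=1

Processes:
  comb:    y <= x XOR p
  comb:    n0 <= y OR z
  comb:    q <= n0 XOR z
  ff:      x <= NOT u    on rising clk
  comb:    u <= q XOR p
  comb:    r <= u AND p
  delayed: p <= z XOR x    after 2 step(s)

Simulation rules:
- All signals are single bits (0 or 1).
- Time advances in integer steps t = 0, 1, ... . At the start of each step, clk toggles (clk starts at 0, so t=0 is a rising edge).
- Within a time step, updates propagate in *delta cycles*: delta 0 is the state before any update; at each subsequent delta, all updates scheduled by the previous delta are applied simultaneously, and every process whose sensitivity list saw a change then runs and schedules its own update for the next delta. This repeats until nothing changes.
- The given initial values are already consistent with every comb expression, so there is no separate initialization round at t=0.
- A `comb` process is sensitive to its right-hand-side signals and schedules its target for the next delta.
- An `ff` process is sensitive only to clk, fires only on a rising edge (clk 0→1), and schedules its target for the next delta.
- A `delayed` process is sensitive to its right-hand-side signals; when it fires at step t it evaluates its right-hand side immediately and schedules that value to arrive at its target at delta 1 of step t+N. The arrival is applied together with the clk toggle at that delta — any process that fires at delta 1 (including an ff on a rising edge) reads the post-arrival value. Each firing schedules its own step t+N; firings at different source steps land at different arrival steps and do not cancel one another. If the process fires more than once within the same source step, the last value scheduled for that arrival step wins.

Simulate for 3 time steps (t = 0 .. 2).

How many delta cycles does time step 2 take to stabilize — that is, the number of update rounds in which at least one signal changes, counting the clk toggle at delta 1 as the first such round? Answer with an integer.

[bits: q,z,y,r,p,u,clk,x,n0]
t=0: Δ0=101001011 Δ1=101001111 Δ2=101001101 Δ3=100001101 Δ4=100001100 Δ5=000001100 Δ6=000000100 | 6Δ
t=1: Δ0=000000100 Δ1=000000000 | 1Δ
t=2: Δ0=000000000 Δ1=000000100 Δ2=000000110 Δ3=001000110 Δ4=001000111 Δ5=101000111 Δ6=101001111 | 6Δ

6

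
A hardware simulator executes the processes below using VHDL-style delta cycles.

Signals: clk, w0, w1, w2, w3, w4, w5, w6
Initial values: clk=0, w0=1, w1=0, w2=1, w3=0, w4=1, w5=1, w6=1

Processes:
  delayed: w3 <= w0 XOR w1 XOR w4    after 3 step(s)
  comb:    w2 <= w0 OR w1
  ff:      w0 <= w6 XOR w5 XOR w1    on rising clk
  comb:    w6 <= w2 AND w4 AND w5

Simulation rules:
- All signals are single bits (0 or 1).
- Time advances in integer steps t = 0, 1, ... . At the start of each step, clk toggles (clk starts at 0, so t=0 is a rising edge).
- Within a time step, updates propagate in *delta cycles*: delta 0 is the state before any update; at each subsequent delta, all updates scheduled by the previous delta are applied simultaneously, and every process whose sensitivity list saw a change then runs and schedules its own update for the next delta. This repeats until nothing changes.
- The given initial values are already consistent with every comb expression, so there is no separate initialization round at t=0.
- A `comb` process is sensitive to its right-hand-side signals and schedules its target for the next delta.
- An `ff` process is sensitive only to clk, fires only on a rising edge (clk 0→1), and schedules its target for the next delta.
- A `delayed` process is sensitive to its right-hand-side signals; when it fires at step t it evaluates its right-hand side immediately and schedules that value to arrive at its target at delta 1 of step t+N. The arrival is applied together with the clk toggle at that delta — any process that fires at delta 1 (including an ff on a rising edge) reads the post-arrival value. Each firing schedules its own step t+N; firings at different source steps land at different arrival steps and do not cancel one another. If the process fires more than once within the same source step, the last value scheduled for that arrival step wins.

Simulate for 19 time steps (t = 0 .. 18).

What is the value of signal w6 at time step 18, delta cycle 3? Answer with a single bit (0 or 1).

[bits: w2,w6,w1,clk,w5,w0,w3,w4]
t=0: Δ0=11001101 Δ1=11011101 Δ2=11011001 Δ3=01011001 Δ4=00011001 | 4Δ
t=1: Δ0=00011001 Δ1=00001001 | 1Δ
t=2: Δ0=00001001 Δ1=00011001 Δ2=00011101 Δ3=10011101 Δ4=11011101 | 4Δ
t=3: Δ0=11011101 Δ1=11001111 | 1Δ
t=4: Δ0=11001111 Δ1=11011111 Δ2=11011011 Δ3=01011011 Δ4=00011011 | 4Δ
t=5: Δ0=00011011 Δ1=00001001 | 1Δ
t=6: Δ0=00001001 Δ1=00011001 Δ2=00011101 Δ3=10011101 Δ4=11011101 | 4Δ
t=7: Δ0=11011101 Δ1=11001111 | 1Δ
t=8: Δ0=11001111 Δ1=11011111 Δ2=11011011 Δ3=01011011 Δ4=00011011 | 4Δ
t=9: Δ0=00011011 Δ1=00001001 | 1Δ
t=10: Δ0=00001001 Δ1=00011001 Δ2=00011101 Δ3=10011101 Δ4=11011101 | 4Δ
t=11: Δ0=11011101 Δ1=11001111 | 1Δ
t=12: Δ0=11001111 Δ1=11011111 Δ2=11011011 Δ3=01011011 Δ4=00011011 | 4Δ
t=13: Δ0=00011011 Δ1=00001001 | 1Δ
t=14: Δ0=00001001 Δ1=00011001 Δ2=00011101 Δ3=10011101 Δ4=11011101 | 4Δ
t=15: Δ0=11011101 Δ1=11001111 | 1Δ
t=16: Δ0=11001111 Δ1=11011111 Δ2=11011011 Δ3=01011011 Δ4=00011011 | 4Δ
t=17: Δ0=00011011 Δ1=00001001 | 1Δ
t=18: Δ0=00001001 Δ1=00011001 Δ2=00011101 Δ3=10011101 Δ4=11011101 | 4Δ

0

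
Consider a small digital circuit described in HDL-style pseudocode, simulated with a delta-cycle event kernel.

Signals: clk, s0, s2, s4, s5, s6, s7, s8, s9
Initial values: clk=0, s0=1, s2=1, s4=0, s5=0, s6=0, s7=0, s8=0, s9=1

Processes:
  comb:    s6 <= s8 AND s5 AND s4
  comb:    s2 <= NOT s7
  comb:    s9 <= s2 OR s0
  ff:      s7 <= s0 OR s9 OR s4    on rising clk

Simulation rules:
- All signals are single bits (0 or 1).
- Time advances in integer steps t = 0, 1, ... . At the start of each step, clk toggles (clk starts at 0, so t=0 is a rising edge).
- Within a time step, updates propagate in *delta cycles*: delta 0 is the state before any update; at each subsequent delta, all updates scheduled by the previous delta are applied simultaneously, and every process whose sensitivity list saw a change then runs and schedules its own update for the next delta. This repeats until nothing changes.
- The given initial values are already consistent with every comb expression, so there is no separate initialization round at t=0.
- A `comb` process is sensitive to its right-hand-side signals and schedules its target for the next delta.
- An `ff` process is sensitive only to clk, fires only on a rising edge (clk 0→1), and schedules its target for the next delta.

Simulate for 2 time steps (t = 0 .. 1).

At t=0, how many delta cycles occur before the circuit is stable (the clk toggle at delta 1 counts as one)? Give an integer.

t0.Δ0 clk=0 s7=0 s2=1 s8=0 s9=1 s4=0 s0=1 s6=0 s5=0
t0.Δ1 clk=1 s7=0 s2=1 s8=0 s9=1 s4=0 s0=1 s6=0 s5=0
t0.Δ2 clk=1 s7=1 s2=1 s8=0 s9=1 s4=0 s0=1 s6=0 s5=0
t0.Δ3 clk=1 s7=1 s2=0 s8=0 s9=1 s4=0 s0=1 s6=0 s5=0
t1.Δ0 clk=1 s7=1 s2=0 s8=0 s9=1 s4=0 s0=1 s6=0 s5=0
t1.Δ1 clk=0 s7=1 s2=0 s8=0 s9=1 s4=0 s0=1 s6=0 s5=0

3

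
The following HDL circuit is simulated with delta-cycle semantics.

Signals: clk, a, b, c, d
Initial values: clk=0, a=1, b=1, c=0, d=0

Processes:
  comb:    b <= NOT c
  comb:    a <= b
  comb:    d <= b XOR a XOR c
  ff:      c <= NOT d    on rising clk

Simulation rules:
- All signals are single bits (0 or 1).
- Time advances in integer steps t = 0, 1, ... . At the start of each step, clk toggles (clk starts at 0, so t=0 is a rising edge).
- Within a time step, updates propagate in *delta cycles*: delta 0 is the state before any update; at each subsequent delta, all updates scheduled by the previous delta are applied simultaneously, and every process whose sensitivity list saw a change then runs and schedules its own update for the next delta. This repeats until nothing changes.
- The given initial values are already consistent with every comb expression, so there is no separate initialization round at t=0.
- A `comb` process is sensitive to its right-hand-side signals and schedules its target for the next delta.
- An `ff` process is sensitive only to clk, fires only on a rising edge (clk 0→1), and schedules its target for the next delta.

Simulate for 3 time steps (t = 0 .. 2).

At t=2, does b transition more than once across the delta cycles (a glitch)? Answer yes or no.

[bits: d,a,clk,c,b]
t=0: Δ0=01001 Δ1=01101 Δ2=01111 Δ3=11110 Δ4=00110 Δ5=10110 | 5Δ
t=1: Δ0=10110 Δ1=10010 | 1Δ
t=2: Δ0=10010 Δ1=10110 Δ2=10100 Δ3=00101 Δ4=11101 Δ5=01101 | 5Δ

no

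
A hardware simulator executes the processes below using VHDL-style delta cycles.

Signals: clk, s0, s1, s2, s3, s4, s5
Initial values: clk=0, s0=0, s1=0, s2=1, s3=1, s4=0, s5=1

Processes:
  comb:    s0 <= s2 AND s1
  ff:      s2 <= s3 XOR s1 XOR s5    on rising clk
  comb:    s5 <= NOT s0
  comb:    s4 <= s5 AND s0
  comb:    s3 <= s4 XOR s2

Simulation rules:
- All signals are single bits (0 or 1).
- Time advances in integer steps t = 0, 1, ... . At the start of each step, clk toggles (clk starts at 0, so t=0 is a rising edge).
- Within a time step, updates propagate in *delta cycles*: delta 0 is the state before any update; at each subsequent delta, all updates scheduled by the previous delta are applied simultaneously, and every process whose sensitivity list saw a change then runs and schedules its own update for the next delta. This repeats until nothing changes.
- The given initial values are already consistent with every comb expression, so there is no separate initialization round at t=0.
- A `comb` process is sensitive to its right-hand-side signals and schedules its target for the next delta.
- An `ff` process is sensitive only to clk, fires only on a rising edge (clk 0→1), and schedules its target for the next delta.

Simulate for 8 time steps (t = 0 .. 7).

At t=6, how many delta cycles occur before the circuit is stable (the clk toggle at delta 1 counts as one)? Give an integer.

t0.Δ0 s3=1 s5=1 s1=0 s4=0 clk=0 s0=0 s2=1
t0.Δ1 s3=1 s5=1 s1=0 s4=0 clk=1 s0=0 s2=1
t0.Δ2 s3=1 s5=1 s1=0 s4=0 clk=1 s0=0 s2=0
t0.Δ3 s3=0 s5=1 s1=0 s4=0 clk=1 s0=0 s2=0
t1.Δ0 s3=0 s5=1 s1=0 s4=0 clk=1 s0=0 s2=0
t1.Δ1 s3=0 s5=1 s1=0 s4=0 clk=0 s0=0 s2=0
t2.Δ0 s3=0 s5=1 s1=0 s4=0 clk=0 s0=0 s2=0
t2.Δ1 s3=0 s5=1 s1=0 s4=0 clk=1 s0=0 s2=0
t2.Δ2 s3=0 s5=1 s1=0 s4=0 clk=1 s0=0 s2=1
t2.Δ3 s3=1 s5=1 s1=0 s4=0 clk=1 s0=0 s2=1
t3.Δ0 s3=1 s5=1 s1=0 s4=0 clk=1 s0=0 s2=1
t3.Δ1 s3=1 s5=1 s1=0 s4=0 clk=0 s0=0 s2=1
t4.Δ0 s3=1 s5=1 s1=0 s4=0 clk=0 s0=0 s2=1
t4.Δ1 s3=1 s5=1 s1=0 s4=0 clk=1 s0=0 s2=1
t4.Δ2 s3=1 s5=1 s1=0 s4=0 clk=1 s0=0 s2=0
t4.Δ3 s3=0 s5=1 s1=0 s4=0 clk=1 s0=0 s2=0
t5.Δ0 s3=0 s5=1 s1=0 s4=0 clk=1 s0=0 s2=0
t5.Δ1 s3=0 s5=1 s1=0 s4=0 clk=0 s0=0 s2=0
t6.Δ0 s3=0 s5=1 s1=0 s4=0 clk=0 s0=0 s2=0
t6.Δ1 s3=0 s5=1 s1=0 s4=0 clk=1 s0=0 s2=0
t6.Δ2 s3=0 s5=1 s1=0 s4=0 clk=1 s0=0 s2=1
t6.Δ3 s3=1 s5=1 s1=0 s4=0 clk=1 s0=0 s2=1
t7.Δ0 s3=1 s5=1 s1=0 s4=0 clk=1 s0=0 s2=1
t7.Δ1 s3=1 s5=1 s1=0 s4=0 clk=0 s0=0 s2=1

3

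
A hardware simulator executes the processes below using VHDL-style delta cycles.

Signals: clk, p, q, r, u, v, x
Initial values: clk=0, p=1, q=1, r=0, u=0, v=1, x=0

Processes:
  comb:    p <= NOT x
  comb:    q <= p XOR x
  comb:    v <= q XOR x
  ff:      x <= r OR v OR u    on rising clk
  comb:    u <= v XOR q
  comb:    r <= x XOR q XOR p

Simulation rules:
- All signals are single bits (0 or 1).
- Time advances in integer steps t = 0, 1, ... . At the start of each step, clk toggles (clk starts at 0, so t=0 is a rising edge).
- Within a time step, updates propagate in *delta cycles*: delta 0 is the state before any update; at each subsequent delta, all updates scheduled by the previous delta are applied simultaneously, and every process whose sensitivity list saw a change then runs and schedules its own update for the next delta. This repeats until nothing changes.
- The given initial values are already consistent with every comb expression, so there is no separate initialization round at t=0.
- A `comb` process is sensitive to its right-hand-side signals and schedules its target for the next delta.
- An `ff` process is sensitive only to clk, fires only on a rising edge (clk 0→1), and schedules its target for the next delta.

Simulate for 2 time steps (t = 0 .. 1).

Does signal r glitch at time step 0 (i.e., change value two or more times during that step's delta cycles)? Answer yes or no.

t0.Δ0 clk=0 r=0 p=1 q=1 v=1 x=0 u=0
t0.Δ1 clk=1 r=0 p=1 q=1 v=1 x=0 u=0
t0.Δ2 clk=1 r=0 p=1 q=1 v=1 x=1 u=0
t0.Δ3 clk=1 r=1 p=0 q=0 v=0 x=1 u=0
t0.Δ4 clk=1 r=1 p=0 q=1 v=1 x=1 u=0
t0.Δ5 clk=1 r=0 p=0 q=1 v=0 x=1 u=0
t0.Δ6 clk=1 r=0 p=0 q=1 v=0 x=1 u=1
t1.Δ0 clk=1 r=0 p=0 q=1 v=0 x=1 u=1
t1.Δ1 clk=0 r=0 p=0 q=1 v=0 x=1 u=1

yes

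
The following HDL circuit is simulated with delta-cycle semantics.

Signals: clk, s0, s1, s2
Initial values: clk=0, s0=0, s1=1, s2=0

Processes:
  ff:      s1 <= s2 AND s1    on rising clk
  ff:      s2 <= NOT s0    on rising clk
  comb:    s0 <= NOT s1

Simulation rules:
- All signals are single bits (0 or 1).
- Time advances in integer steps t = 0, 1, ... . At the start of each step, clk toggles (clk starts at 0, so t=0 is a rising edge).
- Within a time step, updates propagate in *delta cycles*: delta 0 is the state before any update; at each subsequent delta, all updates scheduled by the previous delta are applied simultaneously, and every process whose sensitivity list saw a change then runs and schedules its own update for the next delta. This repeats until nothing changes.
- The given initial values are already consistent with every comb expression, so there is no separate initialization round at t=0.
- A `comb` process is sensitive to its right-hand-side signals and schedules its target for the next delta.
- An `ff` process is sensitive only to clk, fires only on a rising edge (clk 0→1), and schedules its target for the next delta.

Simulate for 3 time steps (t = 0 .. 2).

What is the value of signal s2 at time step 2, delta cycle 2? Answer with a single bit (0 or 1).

0

t0.Δ0 s1=1 clk=0 s2=0 s0=0
t0.Δ1 s1=1 clk=1 s2=0 s0=0
t0.Δ2 s1=0 clk=1 s2=1 s0=0
t0.Δ3 s1=0 clk=1 s2=1 s0=1
t1.Δ0 s1=0 clk=1 s2=1 s0=1
t1.Δ1 s1=0 clk=0 s2=1 s0=1
t2.Δ0 s1=0 clk=0 s2=1 s0=1
t2.Δ1 s1=0 clk=1 s2=1 s0=1
t2.Δ2 s1=0 clk=1 s2=0 s0=1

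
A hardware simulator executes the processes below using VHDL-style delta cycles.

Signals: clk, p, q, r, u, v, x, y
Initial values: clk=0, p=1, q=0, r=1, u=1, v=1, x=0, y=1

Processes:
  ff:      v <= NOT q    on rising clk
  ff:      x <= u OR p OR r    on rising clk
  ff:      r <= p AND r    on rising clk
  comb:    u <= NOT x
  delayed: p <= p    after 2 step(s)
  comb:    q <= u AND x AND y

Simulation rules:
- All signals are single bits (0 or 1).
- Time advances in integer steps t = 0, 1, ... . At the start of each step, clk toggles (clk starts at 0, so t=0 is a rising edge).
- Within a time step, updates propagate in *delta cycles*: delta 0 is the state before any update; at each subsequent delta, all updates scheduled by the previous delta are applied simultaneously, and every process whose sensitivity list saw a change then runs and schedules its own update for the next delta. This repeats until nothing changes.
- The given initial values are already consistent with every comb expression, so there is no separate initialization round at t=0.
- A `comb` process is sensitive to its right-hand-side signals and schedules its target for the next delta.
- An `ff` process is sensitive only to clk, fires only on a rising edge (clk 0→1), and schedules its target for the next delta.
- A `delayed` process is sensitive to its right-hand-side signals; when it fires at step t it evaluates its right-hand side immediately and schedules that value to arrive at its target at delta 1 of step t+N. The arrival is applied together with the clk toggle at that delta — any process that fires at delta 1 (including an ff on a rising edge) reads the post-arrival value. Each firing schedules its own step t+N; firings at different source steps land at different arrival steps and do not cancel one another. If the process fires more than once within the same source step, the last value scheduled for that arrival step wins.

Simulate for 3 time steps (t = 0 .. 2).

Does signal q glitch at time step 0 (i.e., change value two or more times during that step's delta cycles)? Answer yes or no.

yes

t0.Δ0 u=1 v=1 clk=0 x=0 q=0 y=1 r=1 p=1
t0.Δ1 u=1 v=1 clk=1 x=0 q=0 y=1 r=1 p=1
t0.Δ2 u=1 v=1 clk=1 x=1 q=0 y=1 r=1 p=1
t0.Δ3 u=0 v=1 clk=1 x=1 q=1 y=1 r=1 p=1
t0.Δ4 u=0 v=1 clk=1 x=1 q=0 y=1 r=1 p=1
t1.Δ0 u=0 v=1 clk=1 x=1 q=0 y=1 r=1 p=1
t1.Δ1 u=0 v=1 clk=0 x=1 q=0 y=1 r=1 p=1
t2.Δ0 u=0 v=1 clk=0 x=1 q=0 y=1 r=1 p=1
t2.Δ1 u=0 v=1 clk=1 x=1 q=0 y=1 r=1 p=1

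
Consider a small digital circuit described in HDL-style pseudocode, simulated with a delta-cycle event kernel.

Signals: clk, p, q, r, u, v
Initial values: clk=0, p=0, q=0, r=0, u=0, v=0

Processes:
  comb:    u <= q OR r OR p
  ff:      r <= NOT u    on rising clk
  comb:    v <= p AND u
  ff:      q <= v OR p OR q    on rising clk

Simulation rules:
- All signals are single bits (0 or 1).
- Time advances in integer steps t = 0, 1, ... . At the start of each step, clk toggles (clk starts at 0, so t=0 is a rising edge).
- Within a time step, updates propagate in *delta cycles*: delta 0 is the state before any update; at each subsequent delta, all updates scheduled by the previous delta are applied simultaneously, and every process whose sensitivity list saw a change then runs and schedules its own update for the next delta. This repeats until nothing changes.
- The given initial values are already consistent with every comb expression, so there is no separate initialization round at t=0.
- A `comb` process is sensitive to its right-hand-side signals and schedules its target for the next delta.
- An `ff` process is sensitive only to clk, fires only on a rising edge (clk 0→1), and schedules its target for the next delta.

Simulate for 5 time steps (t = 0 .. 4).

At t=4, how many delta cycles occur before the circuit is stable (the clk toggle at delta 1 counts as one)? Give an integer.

[bits: q,u,p,v,clk,r]
t=0: Δ0=000000 Δ1=000010 Δ2=000011 Δ3=010011 | 3Δ
t=1: Δ0=010011 Δ1=010001 | 1Δ
t=2: Δ0=010001 Δ1=010011 Δ2=010010 Δ3=000010 | 3Δ
t=3: Δ0=000010 Δ1=000000 | 1Δ
t=4: Δ0=000000 Δ1=000010 Δ2=000011 Δ3=010011 | 3Δ

3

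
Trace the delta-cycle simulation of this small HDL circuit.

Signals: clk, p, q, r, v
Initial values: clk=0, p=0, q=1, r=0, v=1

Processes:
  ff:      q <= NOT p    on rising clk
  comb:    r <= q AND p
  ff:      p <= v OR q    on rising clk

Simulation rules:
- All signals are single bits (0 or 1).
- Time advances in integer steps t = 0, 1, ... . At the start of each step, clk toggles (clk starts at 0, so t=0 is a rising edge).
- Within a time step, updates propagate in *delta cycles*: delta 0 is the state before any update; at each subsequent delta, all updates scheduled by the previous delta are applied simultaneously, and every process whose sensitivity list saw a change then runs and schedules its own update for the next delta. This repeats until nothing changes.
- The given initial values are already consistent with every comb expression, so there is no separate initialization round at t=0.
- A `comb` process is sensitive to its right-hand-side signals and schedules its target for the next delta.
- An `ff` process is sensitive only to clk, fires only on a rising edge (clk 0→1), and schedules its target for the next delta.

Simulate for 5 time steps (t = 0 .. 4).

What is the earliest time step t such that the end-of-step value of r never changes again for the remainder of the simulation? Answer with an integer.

t0.Δ0 p=0 q=1 r=0 clk=0 v=1
t0.Δ1 p=0 q=1 r=0 clk=1 v=1
t0.Δ2 p=1 q=1 r=0 clk=1 v=1
t0.Δ3 p=1 q=1 r=1 clk=1 v=1
t1.Δ0 p=1 q=1 r=1 clk=1 v=1
t1.Δ1 p=1 q=1 r=1 clk=0 v=1
t2.Δ0 p=1 q=1 r=1 clk=0 v=1
t2.Δ1 p=1 q=1 r=1 clk=1 v=1
t2.Δ2 p=1 q=0 r=1 clk=1 v=1
t2.Δ3 p=1 q=0 r=0 clk=1 v=1
t3.Δ0 p=1 q=0 r=0 clk=1 v=1
t3.Δ1 p=1 q=0 r=0 clk=0 v=1
t4.Δ0 p=1 q=0 r=0 clk=0 v=1
t4.Δ1 p=1 q=0 r=0 clk=1 v=1

2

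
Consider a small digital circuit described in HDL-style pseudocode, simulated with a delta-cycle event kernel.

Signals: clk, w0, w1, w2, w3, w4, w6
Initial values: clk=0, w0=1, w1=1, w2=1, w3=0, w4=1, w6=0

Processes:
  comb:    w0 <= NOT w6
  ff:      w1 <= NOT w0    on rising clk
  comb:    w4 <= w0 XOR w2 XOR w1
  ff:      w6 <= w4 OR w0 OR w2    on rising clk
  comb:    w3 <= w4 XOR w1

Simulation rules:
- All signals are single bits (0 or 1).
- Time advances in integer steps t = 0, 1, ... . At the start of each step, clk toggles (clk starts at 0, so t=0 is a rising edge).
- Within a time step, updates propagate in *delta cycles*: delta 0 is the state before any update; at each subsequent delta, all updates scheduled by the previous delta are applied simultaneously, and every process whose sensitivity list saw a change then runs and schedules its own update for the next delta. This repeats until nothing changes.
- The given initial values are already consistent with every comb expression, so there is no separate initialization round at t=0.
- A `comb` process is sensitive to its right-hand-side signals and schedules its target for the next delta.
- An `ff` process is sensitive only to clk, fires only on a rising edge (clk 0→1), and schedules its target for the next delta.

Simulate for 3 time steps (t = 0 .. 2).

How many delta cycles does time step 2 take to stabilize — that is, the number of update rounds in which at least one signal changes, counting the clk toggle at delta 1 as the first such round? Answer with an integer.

4

t=0 Δ0: w2=1 w0=1 clk=0 w4=1 w3=0 w6=0 w1=1
  Δ1: clk:0→1
  Δ2: w6:0→1, w1:1→0
  Δ3: w0:1→0, w4:1→0, w3:0→1
  Δ4: w4:0→1, w3:1→0
  Δ5: w3:0→1
  (5Δ to stable)
t=1 Δ0: w2=1 w0=0 clk=1 w4=1 w3=1 w6=1 w1=0
  Δ1: clk:1→0
  (1Δ to stable)
t=2 Δ0: w2=1 w0=0 clk=0 w4=1 w3=1 w6=1 w1=0
  Δ1: clk:0→1
  Δ2: w1:0→1
  Δ3: w4:1→0, w3:1→0
  Δ4: w3:0→1
  (4Δ to stable)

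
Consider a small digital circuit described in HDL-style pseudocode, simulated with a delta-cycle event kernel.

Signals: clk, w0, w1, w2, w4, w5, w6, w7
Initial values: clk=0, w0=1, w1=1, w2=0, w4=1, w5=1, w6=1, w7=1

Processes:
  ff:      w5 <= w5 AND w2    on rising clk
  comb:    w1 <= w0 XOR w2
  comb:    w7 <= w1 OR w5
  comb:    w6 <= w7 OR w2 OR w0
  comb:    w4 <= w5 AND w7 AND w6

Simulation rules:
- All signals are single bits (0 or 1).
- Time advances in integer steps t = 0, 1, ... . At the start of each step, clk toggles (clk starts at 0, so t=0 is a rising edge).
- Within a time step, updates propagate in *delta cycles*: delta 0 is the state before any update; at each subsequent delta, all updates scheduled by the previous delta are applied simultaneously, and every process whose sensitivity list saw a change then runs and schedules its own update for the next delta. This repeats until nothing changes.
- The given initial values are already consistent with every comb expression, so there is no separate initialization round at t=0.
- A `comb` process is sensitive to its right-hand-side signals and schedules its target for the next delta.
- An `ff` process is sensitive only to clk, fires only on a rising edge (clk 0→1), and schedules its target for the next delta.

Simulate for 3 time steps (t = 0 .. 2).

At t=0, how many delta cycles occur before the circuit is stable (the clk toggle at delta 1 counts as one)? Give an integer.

3

t0.Δ0 w2=0 w1=1 w4=1 w7=1 w5=1 w6=1 clk=0 w0=1
t0.Δ1 w2=0 w1=1 w4=1 w7=1 w5=1 w6=1 clk=1 w0=1
t0.Δ2 w2=0 w1=1 w4=1 w7=1 w5=0 w6=1 clk=1 w0=1
t0.Δ3 w2=0 w1=1 w4=0 w7=1 w5=0 w6=1 clk=1 w0=1
t1.Δ0 w2=0 w1=1 w4=0 w7=1 w5=0 w6=1 clk=1 w0=1
t1.Δ1 w2=0 w1=1 w4=0 w7=1 w5=0 w6=1 clk=0 w0=1
t2.Δ0 w2=0 w1=1 w4=0 w7=1 w5=0 w6=1 clk=0 w0=1
t2.Δ1 w2=0 w1=1 w4=0 w7=1 w5=0 w6=1 clk=1 w0=1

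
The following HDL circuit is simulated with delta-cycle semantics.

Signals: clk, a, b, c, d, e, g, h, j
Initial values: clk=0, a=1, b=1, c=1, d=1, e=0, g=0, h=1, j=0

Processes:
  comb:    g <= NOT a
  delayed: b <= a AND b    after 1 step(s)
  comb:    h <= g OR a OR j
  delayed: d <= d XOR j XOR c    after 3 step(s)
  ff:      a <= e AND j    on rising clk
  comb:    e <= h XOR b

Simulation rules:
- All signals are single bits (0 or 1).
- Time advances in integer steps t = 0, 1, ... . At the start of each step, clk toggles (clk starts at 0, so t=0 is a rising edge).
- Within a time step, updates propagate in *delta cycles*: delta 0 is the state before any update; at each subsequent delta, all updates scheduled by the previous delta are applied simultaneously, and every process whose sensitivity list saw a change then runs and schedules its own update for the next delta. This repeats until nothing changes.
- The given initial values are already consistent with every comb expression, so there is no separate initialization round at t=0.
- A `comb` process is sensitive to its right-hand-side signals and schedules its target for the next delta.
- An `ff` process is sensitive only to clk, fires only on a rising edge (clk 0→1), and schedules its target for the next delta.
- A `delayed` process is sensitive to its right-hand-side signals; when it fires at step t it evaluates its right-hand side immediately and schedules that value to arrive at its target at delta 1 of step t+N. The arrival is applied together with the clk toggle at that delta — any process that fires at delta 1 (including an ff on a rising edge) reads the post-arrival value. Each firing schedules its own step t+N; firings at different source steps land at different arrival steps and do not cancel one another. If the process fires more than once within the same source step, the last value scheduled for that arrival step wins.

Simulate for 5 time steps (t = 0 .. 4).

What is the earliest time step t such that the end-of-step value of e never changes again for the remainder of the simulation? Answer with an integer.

[bits: e,clk,j,c,a,b,g,d,h]
t=0: Δ0=000111011 Δ1=010111011 Δ2=010101011 Δ3=010101110 Δ4=110101111 Δ5=010101111 | 5Δ
t=1: Δ0=010101111 Δ1=000100111 Δ2=100100111 | 2Δ
t=2: Δ0=100100111 Δ1=110100111 | 1Δ
t=3: Δ0=110100111 Δ1=100100111 | 1Δ
t=4: Δ0=100100111 Δ1=110100111 | 1Δ

1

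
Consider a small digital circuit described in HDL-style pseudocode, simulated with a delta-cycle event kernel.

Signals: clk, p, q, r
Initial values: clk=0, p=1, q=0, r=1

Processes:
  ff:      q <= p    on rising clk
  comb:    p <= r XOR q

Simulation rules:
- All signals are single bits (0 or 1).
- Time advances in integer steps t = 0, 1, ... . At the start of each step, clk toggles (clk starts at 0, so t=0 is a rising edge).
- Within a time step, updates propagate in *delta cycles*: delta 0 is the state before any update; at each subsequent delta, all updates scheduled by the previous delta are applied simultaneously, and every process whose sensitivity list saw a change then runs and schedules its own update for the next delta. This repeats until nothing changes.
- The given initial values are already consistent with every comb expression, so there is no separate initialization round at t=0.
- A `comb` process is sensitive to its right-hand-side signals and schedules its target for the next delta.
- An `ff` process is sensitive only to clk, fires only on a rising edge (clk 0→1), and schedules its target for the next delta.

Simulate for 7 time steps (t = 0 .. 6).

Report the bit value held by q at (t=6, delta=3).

t=0 Δ0: p=1 q=0 clk=0 r=1
  Δ1: clk:0→1
  Δ2: q:0→1
  Δ3: p:1→0
  (3Δ to stable)
t=1 Δ0: p=0 q=1 clk=1 r=1
  Δ1: clk:1→0
  (1Δ to stable)
t=2 Δ0: p=0 q=1 clk=0 r=1
  Δ1: clk:0→1
  Δ2: q:1→0
  Δ3: p:0→1
  (3Δ to stable)
t=3 Δ0: p=1 q=0 clk=1 r=1
  Δ1: clk:1→0
  (1Δ to stable)
t=4 Δ0: p=1 q=0 clk=0 r=1
  Δ1: clk:0→1
  Δ2: q:0→1
  Δ3: p:1→0
  (3Δ to stable)
t=5 Δ0: p=0 q=1 clk=1 r=1
  Δ1: clk:1→0
  (1Δ to stable)
t=6 Δ0: p=0 q=1 clk=0 r=1
  Δ1: clk:0→1
  Δ2: q:1→0
  Δ3: p:0→1
  (3Δ to stable)

0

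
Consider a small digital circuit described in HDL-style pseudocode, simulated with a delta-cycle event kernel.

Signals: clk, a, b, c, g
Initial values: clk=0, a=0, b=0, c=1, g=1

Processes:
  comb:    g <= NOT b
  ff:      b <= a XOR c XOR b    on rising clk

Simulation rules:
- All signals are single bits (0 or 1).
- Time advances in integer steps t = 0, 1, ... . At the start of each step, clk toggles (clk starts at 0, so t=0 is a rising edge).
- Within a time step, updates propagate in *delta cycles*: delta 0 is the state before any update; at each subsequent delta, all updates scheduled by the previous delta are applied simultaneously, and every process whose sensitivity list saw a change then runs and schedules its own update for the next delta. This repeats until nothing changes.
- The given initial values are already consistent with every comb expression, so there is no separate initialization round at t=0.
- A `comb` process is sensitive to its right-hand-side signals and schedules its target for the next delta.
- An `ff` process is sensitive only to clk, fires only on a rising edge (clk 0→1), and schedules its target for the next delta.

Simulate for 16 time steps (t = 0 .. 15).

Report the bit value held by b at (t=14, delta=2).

t=0 Δ0: c=1 clk=0 a=0 g=1 b=0
  Δ1: clk:0→1
  Δ2: b:0→1
  Δ3: g:1→0
  (3Δ to stable)
t=1 Δ0: c=1 clk=1 a=0 g=0 b=1
  Δ1: clk:1→0
  (1Δ to stable)
t=2 Δ0: c=1 clk=0 a=0 g=0 b=1
  Δ1: clk:0→1
  Δ2: b:1→0
  Δ3: g:0→1
  (3Δ to stable)
t=3 Δ0: c=1 clk=1 a=0 g=1 b=0
  Δ1: clk:1→0
  (1Δ to stable)
t=4 Δ0: c=1 clk=0 a=0 g=1 b=0
  Δ1: clk:0→1
  Δ2: b:0→1
  Δ3: g:1→0
  (3Δ to stable)
t=5 Δ0: c=1 clk=1 a=0 g=0 b=1
  Δ1: clk:1→0
  (1Δ to stable)
t=6 Δ0: c=1 clk=0 a=0 g=0 b=1
  Δ1: clk:0→1
  Δ2: b:1→0
  Δ3: g:0→1
  (3Δ to stable)
t=7 Δ0: c=1 clk=1 a=0 g=1 b=0
  Δ1: clk:1→0
  (1Δ to stable)
t=8 Δ0: c=1 clk=0 a=0 g=1 b=0
  Δ1: clk:0→1
  Δ2: b:0→1
  Δ3: g:1→0
  (3Δ to stable)
t=9 Δ0: c=1 clk=1 a=0 g=0 b=1
  Δ1: clk:1→0
  (1Δ to stable)
t=10 Δ0: c=1 clk=0 a=0 g=0 b=1
  Δ1: clk:0→1
  Δ2: b:1→0
  Δ3: g:0→1
  (3Δ to stable)
t=11 Δ0: c=1 clk=1 a=0 g=1 b=0
  Δ1: clk:1→0
  (1Δ to stable)
t=12 Δ0: c=1 clk=0 a=0 g=1 b=0
  Δ1: clk:0→1
  Δ2: b:0→1
  Δ3: g:1→0
  (3Δ to stable)
t=13 Δ0: c=1 clk=1 a=0 g=0 b=1
  Δ1: clk:1→0
  (1Δ to stable)
t=14 Δ0: c=1 clk=0 a=0 g=0 b=1
  Δ1: clk:0→1
  Δ2: b:1→0
  Δ3: g:0→1
  (3Δ to stable)
t=15 Δ0: c=1 clk=1 a=0 g=1 b=0
  Δ1: clk:1→0
  (1Δ to stable)

0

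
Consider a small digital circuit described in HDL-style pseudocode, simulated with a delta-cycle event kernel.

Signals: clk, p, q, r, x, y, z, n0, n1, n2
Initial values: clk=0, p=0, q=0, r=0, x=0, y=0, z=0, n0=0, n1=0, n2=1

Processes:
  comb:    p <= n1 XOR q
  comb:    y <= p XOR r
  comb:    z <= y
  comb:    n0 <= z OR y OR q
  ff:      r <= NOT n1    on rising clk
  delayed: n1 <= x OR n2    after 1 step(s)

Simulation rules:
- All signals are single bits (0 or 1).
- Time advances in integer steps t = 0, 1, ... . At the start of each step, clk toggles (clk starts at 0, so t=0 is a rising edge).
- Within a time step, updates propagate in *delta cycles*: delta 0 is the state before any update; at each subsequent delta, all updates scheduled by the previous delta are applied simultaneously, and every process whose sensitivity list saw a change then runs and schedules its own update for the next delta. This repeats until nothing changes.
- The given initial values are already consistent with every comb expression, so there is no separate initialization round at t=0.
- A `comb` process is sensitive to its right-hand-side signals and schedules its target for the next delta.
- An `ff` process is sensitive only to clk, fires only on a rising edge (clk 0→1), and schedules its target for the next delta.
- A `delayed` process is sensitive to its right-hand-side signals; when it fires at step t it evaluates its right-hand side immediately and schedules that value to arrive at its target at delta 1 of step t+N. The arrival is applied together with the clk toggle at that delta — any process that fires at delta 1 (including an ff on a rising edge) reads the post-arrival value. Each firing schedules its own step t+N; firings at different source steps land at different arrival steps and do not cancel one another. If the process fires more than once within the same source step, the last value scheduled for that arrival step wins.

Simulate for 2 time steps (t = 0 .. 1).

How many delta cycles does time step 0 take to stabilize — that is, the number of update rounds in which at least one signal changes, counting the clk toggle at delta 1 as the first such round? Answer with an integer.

[bits: p,r,y,clk,n2,q,n1,z,x,n0]
t=0: Δ0=0000100000 Δ1=0001100000 Δ2=0101100000 Δ3=0111100000 Δ4=0111100101 | 4Δ
t=1: Δ0=0111100101 Δ1=0110100101 | 1Δ

4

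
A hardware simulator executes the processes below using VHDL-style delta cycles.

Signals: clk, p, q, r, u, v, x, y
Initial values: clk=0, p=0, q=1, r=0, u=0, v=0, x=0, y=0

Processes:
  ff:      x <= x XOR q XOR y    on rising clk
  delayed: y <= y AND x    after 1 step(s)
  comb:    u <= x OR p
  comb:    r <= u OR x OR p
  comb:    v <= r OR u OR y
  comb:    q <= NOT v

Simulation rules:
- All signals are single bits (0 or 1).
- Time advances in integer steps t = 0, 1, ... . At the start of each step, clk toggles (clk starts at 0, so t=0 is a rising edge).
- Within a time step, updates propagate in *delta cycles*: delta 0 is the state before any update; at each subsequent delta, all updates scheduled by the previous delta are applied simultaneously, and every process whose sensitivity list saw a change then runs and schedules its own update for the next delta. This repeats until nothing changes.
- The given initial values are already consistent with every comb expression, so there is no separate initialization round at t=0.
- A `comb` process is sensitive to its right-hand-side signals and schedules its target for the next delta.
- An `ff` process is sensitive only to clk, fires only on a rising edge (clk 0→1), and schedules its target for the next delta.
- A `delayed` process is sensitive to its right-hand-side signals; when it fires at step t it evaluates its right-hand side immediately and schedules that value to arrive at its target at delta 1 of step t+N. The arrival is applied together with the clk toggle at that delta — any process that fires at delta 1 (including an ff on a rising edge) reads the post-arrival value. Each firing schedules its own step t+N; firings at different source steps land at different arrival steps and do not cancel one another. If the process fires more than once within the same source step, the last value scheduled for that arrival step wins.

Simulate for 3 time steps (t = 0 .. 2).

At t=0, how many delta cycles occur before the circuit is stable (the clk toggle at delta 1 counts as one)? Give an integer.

t=0 Δ0: clk=0 r=0 v=0 y=0 x=0 p=0 q=1 u=0
  Δ1: clk:0→1
  Δ2: x:0→1
  Δ3: r:0→1, u:0→1
  Δ4: v:0→1
  Δ5: q:1→0
  (5Δ to stable)
t=1 Δ0: clk=1 r=1 v=1 y=0 x=1 p=0 q=0 u=1
  Δ1: clk:1→0
  (1Δ to stable)
t=2 Δ0: clk=0 r=1 v=1 y=0 x=1 p=0 q=0 u=1
  Δ1: clk:0→1
  (1Δ to stable)

5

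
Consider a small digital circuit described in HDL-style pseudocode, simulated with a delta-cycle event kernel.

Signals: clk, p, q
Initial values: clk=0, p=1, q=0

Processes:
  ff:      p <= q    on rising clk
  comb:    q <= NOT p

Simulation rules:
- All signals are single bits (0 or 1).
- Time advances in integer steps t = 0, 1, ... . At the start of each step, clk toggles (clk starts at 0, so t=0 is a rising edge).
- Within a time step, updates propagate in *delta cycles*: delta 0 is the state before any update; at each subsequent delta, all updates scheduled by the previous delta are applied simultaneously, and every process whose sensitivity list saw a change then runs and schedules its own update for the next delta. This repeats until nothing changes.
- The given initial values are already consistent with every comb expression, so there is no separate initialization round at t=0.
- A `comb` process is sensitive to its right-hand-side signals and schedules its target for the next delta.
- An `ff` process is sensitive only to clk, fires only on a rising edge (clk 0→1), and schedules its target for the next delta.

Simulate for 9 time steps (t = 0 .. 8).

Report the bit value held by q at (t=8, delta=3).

1

t=0 Δ0: clk=0 p=1 q=0
  Δ1: clk:0→1
  Δ2: p:1→0
  Δ3: q:0→1
  (3Δ to stable)
t=1 Δ0: clk=1 p=0 q=1
  Δ1: clk:1→0
  (1Δ to stable)
t=2 Δ0: clk=0 p=0 q=1
  Δ1: clk:0→1
  Δ2: p:0→1
  Δ3: q:1→0
  (3Δ to stable)
t=3 Δ0: clk=1 p=1 q=0
  Δ1: clk:1→0
  (1Δ to stable)
t=4 Δ0: clk=0 p=1 q=0
  Δ1: clk:0→1
  Δ2: p:1→0
  Δ3: q:0→1
  (3Δ to stable)
t=5 Δ0: clk=1 p=0 q=1
  Δ1: clk:1→0
  (1Δ to stable)
t=6 Δ0: clk=0 p=0 q=1
  Δ1: clk:0→1
  Δ2: p:0→1
  Δ3: q:1→0
  (3Δ to stable)
t=7 Δ0: clk=1 p=1 q=0
  Δ1: clk:1→0
  (1Δ to stable)
t=8 Δ0: clk=0 p=1 q=0
  Δ1: clk:0→1
  Δ2: p:1→0
  Δ3: q:0→1
  (3Δ to stable)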